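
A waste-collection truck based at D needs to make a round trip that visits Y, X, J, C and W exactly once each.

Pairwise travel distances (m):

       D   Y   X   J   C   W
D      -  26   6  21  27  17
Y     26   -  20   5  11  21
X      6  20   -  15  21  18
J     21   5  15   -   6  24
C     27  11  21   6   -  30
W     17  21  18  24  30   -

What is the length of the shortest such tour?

D - Y - X - J - C - W - D: 26+20+15+6+30+17 = 114
D - Y - X - J - W - C - D: 26+20+15+24+30+27 = 142
D - Y - X - C - J - W - D: 26+20+21+6+24+17 = 114
D - Y - X - C - W - J - D: 26+20+21+30+24+21 = 142
D - Y - X - W - J - C - D: 26+20+18+24+6+27 = 121
D - Y - X - W - C - J - D: 26+20+18+30+6+21 = 121
D - Y - J - X - C - W - D: 26+5+15+21+30+17 = 114
D - Y - J - X - W - C - D: 26+5+15+18+30+27 = 121
D - Y - J - C - X - W - D: 26+5+6+21+18+17 = 93
D - Y - J - C - W - X - D: 26+5+6+30+18+6 = 91
D - Y - J - W - X - C - D: 26+5+24+18+21+27 = 121
D - Y - J - W - C - X - D: 26+5+24+30+21+6 = 112
D - Y - C - X - J - W - D: 26+11+21+15+24+17 = 114
D - Y - C - X - W - J - D: 26+11+21+18+24+21 = 121
… (46 more)
D - X - J - C - Y - W - D: 6+15+6+11+21+17 = 76  ← best
The minimum is 76.
One optimal route: D → X → J → C → Y → W → D (or its reverse).

76 m — the shortest possible round trip.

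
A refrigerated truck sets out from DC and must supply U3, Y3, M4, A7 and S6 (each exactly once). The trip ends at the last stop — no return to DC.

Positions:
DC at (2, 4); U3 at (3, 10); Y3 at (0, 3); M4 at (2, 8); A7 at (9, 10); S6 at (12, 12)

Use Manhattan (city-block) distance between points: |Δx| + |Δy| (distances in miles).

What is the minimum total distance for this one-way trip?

There are 5! = 120 possible orderings.
DC → U3 → Y3 → M4 → A7 → S6: 7+10+7+9+5 = 38
DC → U3 → Y3 → M4 → S6 → A7: 7+10+7+14+5 = 43
DC → U3 → Y3 → A7 → M4 → S6: 7+10+16+9+14 = 56
DC → U3 → Y3 → A7 → S6 → M4: 7+10+16+5+14 = 52
DC → U3 → Y3 → S6 → M4 → A7: 7+10+21+14+9 = 61
DC → U3 → Y3 → S6 → A7 → M4: 7+10+21+5+9 = 52
DC → U3 → M4 → Y3 → A7 → S6: 7+3+7+16+5 = 38
DC → U3 → M4 → Y3 → S6 → A7: 7+3+7+21+5 = 43
DC → U3 → M4 → A7 → Y3 → S6: 7+3+9+16+21 = 56
DC → U3 → M4 → A7 → S6 → Y3: 7+3+9+5+21 = 45
DC → U3 → M4 → S6 → Y3 → A7: 7+3+14+21+16 = 61
DC → U3 → M4 → S6 → A7 → Y3: 7+3+14+5+16 = 45
DC → U3 → A7 → Y3 → M4 → S6: 7+6+16+7+14 = 50
DC → U3 → A7 → Y3 → S6 → M4: 7+6+16+21+14 = 64
… (106 more)
DC → Y3 → M4 → U3 → A7 → S6: 3+7+3+6+5 = 24  ← best
The minimum is 24.
One shortest path: DC → Y3 → M4 → U3 → A7 → S6.

Shortest open route: 24 miles.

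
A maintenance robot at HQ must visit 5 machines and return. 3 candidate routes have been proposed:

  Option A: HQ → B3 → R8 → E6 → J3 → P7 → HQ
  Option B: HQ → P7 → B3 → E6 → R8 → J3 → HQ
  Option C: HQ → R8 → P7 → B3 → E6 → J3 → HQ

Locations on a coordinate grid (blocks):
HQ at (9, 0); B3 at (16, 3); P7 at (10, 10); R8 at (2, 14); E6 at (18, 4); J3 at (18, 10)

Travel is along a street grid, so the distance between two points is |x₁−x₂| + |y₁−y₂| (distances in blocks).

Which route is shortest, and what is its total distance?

Option A: 10 + 25 + 26 + 6 + 8 + 11 = 86
Option B: 11 + 13 + 3 + 26 + 20 + 19 = 92
Option C: 21 + 12 + 13 + 3 + 6 + 19 = 74

Shortest is Option C, total 74 blocks.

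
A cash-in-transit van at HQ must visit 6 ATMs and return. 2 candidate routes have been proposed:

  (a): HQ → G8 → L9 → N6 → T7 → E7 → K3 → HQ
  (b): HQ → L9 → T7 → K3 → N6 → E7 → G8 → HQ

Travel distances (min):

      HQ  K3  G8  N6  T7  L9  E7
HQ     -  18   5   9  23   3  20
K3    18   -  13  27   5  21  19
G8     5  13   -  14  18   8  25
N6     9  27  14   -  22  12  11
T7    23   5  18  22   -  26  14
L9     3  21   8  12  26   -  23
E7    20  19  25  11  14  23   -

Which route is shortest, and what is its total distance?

Shortest is (a), total 98 min.

(a): 5 + 8 + 12 + 22 + 14 + 19 + 18 = 98
(b): 3 + 26 + 5 + 27 + 11 + 25 + 5 = 102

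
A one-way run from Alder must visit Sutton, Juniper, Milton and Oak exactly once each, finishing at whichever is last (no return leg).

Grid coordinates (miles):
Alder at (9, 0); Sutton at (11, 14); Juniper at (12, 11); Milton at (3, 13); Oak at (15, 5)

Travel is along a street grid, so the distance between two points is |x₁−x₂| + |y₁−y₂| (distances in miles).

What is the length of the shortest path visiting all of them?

Shortest open route: 33 miles.

There are 4! = 24 possible orderings.
Alder→Sutton→Juniper→Milton→Oak: 16+4+11+20 = 51
Alder→Sutton→Juniper→Oak→Milton: 16+4+9+20 = 49
Alder→Sutton→Milton→Juniper→Oak: 16+9+11+9 = 45
Alder→Sutton→Milton→Oak→Juniper: 16+9+20+9 = 54
Alder→Sutton→Oak→Juniper→Milton: 16+13+9+11 = 49
Alder→Sutton→Oak→Milton→Juniper: 16+13+20+11 = 60
Alder→Juniper→Sutton→Milton→Oak: 14+4+9+20 = 47
Alder→Juniper→Sutton→Oak→Milton: 14+4+13+20 = 51
Alder→Juniper→Milton→Sutton→Oak: 14+11+9+13 = 47
Alder→Juniper→Milton→Oak→Sutton: 14+11+20+13 = 58
Alder→Juniper→Oak→Sutton→Milton: 14+9+13+9 = 45
Alder→Juniper→Oak→Milton→Sutton: 14+9+20+9 = 52
Alder→Milton→Sutton→Juniper→Oak: 19+9+4+9 = 41
Alder→Milton→Sutton→Oak→Juniper: 19+9+13+9 = 50
… (10 more)
Alder→Oak→Juniper→Sutton→Milton: 11+9+4+9 = 33  ← best
The minimum is 33.
One shortest path: Alder → Oak → Juniper → Sutton → Milton.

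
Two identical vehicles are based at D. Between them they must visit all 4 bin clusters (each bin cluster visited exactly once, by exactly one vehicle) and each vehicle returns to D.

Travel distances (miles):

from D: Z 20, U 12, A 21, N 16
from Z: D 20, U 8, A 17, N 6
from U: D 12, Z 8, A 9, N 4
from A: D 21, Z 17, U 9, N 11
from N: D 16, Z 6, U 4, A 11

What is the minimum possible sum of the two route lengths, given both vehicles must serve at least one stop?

There are 2^3 − 1 = 7 ways to divide the 4 stops into two non-empty groups. For each, the best each vehicle can do is its own shortest tour through its group:
  {Z} + {U, A, N}: 40 + 48 = 88
  {U} + {Z, A, N}: 24 + 58 = 82
  {Z, U} + {A, N}: 40 + 48 = 88
  {A} + {Z, U, N}: 42 + 42 = 84
  {Z, A} + {U, N}: 58 + 32 = 90
  {U, A} + {Z, N}: 42 + 42 = 84
  … (7 splits in total)
Best: vehicle 1 D → U → D = 24; vehicle 2 D → Z → N → A → D = 58; combined 82.

82 miles — the smallest possible combined total.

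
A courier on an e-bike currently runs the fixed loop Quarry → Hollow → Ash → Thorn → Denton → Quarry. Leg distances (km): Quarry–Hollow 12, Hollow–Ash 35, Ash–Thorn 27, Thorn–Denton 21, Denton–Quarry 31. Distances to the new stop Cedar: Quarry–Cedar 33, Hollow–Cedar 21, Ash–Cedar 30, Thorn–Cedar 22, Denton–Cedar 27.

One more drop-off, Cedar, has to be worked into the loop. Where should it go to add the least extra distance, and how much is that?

Insertion cost between consecutive stops i–j is d(i,Cedar) + d(Cedar,j) − d(i,j):
  between Quarry and Hollow: 33 + 21 − 12 = 42
  between Hollow and Ash: 21 + 30 − 35 = 16
  between Ash and Thorn: 30 + 22 − 27 = 25
  between Thorn and Denton: 22 + 27 − 21 = 28
  between Denton and Quarry: 27 + 33 − 31 = 29
Cheapest insertion is between Hollow and Ash, adding 16.
New total = 126 + 16 = 142.

Minimum extra distance: 16 km, inserting Cedar between Hollow and Ash.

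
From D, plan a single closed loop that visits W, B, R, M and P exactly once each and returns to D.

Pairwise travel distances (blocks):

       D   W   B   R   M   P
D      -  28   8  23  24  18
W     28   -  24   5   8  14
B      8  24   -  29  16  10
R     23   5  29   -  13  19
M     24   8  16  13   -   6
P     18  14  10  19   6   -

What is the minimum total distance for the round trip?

Shortest round trip = 60 blocks.

With 5 stops there are 5!/2 = 60 distinct round trips (a route and its reverse cost the same).
D → W → B → R → M → P → D: 28+24+29+13+6+18 = 118
D → W → B → R → P → M → D: 28+24+29+19+6+24 = 130
D → W → B → M → R → P → D: 28+24+16+13+19+18 = 118
D → W → B → M → P → R → D: 28+24+16+6+19+23 = 116
D → W → B → P → R → M → D: 28+24+10+19+13+24 = 118
D → W → B → P → M → R → D: 28+24+10+6+13+23 = 104
D → W → R → B → M → P → D: 28+5+29+16+6+18 = 102
D → W → R → B → P → M → D: 28+5+29+10+6+24 = 102
D → W → R → M → B → P → D: 28+5+13+16+10+18 = 90
D → W → R → M → P → B → D: 28+5+13+6+10+8 = 70
D → W → R → P → B → M → D: 28+5+19+10+16+24 = 102
D → W → R → P → M → B → D: 28+5+19+6+16+8 = 82
D → W → M → B → R → P → D: 28+8+16+29+19+18 = 118
D → W → M → B → P → R → D: 28+8+16+10+19+23 = 104
… (46 more)
D → B → P → M → W → R → D: 8+10+6+8+5+23 = 60  ← best
The minimum is 60.
One optimal route: D → B → P → M → W → R → D (or its reverse).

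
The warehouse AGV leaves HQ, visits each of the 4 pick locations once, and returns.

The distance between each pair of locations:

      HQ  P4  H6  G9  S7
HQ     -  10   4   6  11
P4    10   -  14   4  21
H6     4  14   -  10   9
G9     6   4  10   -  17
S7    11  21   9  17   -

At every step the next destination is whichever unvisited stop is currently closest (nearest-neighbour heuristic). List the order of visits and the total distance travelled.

From HQ: distances to unvisited — H6=4, G9=6, P4=10, S7=11. Nearest is H6 (4).
From H6: distances to unvisited — S7=9, G9=10, P4=14. Nearest is S7 (9).
From S7: distances to unvisited — G9=17, P4=21. Nearest is G9 (17).
From G9: distances to unvisited — P4=4. Nearest is P4 (4).
Return P4→HQ: 10.
Total = 4 + 9 + 17 + 4 + 10 = 44.

Nearest-neighbour total = 44; route HQ → H6 → S7 → G9 → P4 → HQ.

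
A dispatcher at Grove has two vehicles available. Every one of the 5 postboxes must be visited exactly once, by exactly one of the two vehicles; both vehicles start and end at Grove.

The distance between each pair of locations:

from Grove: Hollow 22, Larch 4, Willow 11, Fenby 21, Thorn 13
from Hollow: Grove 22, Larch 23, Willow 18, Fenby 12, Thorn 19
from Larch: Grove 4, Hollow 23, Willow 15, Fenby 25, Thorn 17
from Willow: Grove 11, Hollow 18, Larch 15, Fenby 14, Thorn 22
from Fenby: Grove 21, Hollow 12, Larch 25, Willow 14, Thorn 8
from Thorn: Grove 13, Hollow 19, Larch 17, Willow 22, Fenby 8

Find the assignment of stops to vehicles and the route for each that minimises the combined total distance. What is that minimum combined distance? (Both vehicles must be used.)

Try each way of splitting the stops between the two vehicles (each non-empty) and, for each split, find the best tour for each vehicle:
  {Hollow} + {Larch, Willow, Fenby, Thorn}: 44 + 54 = 98
  {Larch} + {Hollow, Willow, Fenby, Thorn}: 8 + 62 = 70
  {Hollow, Larch} + {Willow, Fenby, Thorn}: 49 + 46 = 95
  {Willow} + {Hollow, Larch, Fenby, Thorn}: 22 + 60 = 82
  {Hollow, Willow} + {Larch, Fenby, Thorn}: 51 + 50 = 101
  {Larch, Willow} + {Hollow, Fenby, Thorn}: 30 + 55 = 85
  … (15 splits in total)
Best: vehicle 1 Grove → Larch → Grove = 8; vehicle 2 Grove → Willow → Hollow → Fenby → Thorn → Grove = 62; combined 70.

70 — the smallest possible combined total.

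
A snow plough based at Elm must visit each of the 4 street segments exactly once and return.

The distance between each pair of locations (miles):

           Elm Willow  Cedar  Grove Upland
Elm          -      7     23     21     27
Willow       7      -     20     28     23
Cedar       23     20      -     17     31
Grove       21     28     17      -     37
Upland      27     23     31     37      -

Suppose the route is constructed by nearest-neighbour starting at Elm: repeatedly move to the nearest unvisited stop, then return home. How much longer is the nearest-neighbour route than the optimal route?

Elm: Willow=7, Grove=21, Cedar=23, Upland=27 ⇒ Willow
Willow: Cedar=20, Upland=23, Grove=28 ⇒ Cedar
Cedar: Grove=17, Upland=31 ⇒ Grove
Grove: Upland=37 ⇒ Upland
NN route Elm → Willow → Cedar → Grove → Upland → Elm costs 108.
Optimal: Elm → Willow → Upland → Cedar → Grove → Elm costs 99 (by enumerating all 12 distinct tours).
Excess = 108 − 99 = 9.

Excess over optimum: 9 miles.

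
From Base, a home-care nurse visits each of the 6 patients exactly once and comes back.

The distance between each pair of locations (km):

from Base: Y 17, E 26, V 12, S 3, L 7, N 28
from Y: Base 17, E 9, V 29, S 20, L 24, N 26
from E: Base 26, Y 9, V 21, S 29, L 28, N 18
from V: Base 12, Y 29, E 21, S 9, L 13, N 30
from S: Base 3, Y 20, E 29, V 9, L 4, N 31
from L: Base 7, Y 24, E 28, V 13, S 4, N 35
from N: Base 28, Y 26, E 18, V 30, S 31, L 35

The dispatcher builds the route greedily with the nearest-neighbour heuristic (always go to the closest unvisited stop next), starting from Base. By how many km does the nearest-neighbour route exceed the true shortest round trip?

From Base: S=3, L=7, V=12, Y=17, E=26, N=28 → choose S (3).
From S: L=4, V=9, Y=20, E=29, N=31 → choose L (4).
From L: V=13, Y=24, E=28, N=35 → choose V (13).
From V: E=21, Y=29, N=30 → choose E (21).
From E: Y=9, N=18 → choose Y (9).
From Y: N=26 → choose N (26).
NN route Base → S → L → V → E → Y → N → Base costs 104.
Optimal: Base → Y → E → N → V → S → L → Base costs 94 (by enumerating all 360 distinct tours).
Excess = 104 − 94 = 10.

Excess over optimum: 10 km.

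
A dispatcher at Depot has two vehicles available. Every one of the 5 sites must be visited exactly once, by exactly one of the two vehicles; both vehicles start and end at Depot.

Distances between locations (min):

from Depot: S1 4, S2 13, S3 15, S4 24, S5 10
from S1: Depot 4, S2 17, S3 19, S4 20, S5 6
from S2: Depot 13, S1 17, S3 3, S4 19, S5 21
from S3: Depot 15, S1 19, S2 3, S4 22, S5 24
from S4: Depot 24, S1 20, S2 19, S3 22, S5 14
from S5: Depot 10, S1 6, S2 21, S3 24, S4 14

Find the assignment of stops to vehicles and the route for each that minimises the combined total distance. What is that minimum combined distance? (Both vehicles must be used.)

Minimum combined distance: 69 min.

Check every non-empty split of the stops between the two vehicles; for each half take its own optimal tour:
  {S1} + {S2, S3, S4, S5}: 8 + 61 = 69
  {S2} + {S1, S3, S4, S5}: 26 + 61 = 87
  {S1, S2} + {S3, S4, S5}: 34 + 61 = 95
  {S3} + {S1, S2, S4, S5}: 30 + 56 = 86
  {S1, S3} + {S2, S4, S5}: 38 + 56 = 94
  {S2, S3} + {S1, S4, S5}: 31 + 48 = 79
  … (15 splits in total)
Best: vehicle 1 Depot → S1 → Depot = 8; vehicle 2 Depot → S3 → S2 → S4 → S5 → Depot = 61; combined 69.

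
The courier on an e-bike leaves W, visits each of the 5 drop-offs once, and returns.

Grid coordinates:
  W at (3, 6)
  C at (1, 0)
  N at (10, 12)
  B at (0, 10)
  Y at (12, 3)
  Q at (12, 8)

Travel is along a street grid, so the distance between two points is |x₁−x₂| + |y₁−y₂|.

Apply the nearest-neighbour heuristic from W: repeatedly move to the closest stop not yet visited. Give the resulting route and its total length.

At W the remaining stops are B 7, C 8, Q 11, Y 12, N 13; go to B.
At B the remaining stops are C 11, N 12, Q 14, Y 19; go to C.
At C the remaining stops are Y 14, Q 19, N 21; go to Y.
At Y the remaining stops are Q 5, N 11; go to Q.
At Q the remaining stops are N 6; go to N.
Return N→W: 13.
Total = 7 + 11 + 14 + 5 + 6 + 13 = 56.

56 along W → B → C → Y → Q → N → W.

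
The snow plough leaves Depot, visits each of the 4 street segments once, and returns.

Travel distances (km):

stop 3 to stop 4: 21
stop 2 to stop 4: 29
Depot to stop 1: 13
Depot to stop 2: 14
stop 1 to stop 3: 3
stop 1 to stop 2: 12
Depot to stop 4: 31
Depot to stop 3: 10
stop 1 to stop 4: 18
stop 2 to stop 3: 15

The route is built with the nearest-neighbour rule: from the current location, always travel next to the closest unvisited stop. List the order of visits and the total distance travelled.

Total distance 85 km via the nearest-neighbour route Depot → stop 3 → stop 1 → stop 2 → stop 4 → Depot.

From Depot: distances to unvisited — stop 3=10, stop 1=13, stop 2=14, stop 4=31. Nearest is stop 3 (10).
From stop 3: distances to unvisited — stop 1=3, stop 2=15, stop 4=21. Nearest is stop 1 (3).
From stop 1: distances to unvisited — stop 2=12, stop 4=18. Nearest is stop 2 (12).
From stop 2: distances to unvisited — stop 4=29. Nearest is stop 4 (29).
Return stop 4→Depot: 31.
Total = 10 + 3 + 12 + 29 + 31 = 85.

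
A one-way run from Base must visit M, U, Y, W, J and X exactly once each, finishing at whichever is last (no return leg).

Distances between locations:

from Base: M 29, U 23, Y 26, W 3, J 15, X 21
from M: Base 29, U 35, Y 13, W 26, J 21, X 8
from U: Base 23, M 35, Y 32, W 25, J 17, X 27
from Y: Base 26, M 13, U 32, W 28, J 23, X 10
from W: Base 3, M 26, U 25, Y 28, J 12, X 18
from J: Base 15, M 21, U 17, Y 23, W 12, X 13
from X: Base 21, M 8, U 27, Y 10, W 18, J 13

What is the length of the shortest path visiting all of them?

Shortest open route: 79.

There are 6! = 720 possible orderings.
Base - M - U - Y - W - J - X: 29+35+32+28+12+13 = 149
Base - M - U - Y - W - X - J: 29+35+32+28+18+13 = 155
Base - M - U - Y - J - W - X: 29+35+32+23+12+18 = 149
Base - M - U - Y - J - X - W: 29+35+32+23+13+18 = 150
Base - M - U - Y - X - W - J: 29+35+32+10+18+12 = 136
Base - M - U - Y - X - J - W: 29+35+32+10+13+12 = 131
Base - M - U - W - Y - J - X: 29+35+25+28+23+13 = 153
Base - M - U - W - Y - X - J: 29+35+25+28+10+13 = 140
… (712 more)
Base - W - U - J - X - M - Y: 3+25+17+13+8+13 = 79  ← best
The minimum is 79.
One shortest path: Base → W → U → J → X → M → Y.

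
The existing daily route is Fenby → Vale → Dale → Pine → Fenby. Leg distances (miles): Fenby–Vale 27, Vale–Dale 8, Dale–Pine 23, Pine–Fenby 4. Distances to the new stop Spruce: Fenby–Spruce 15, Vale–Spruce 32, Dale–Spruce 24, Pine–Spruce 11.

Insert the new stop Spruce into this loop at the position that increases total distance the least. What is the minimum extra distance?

Insertion cost between consecutive stops i–j is d(i,Spruce) + d(Spruce,j) − d(i,j):
  between Fenby and Vale: 15 + 32 − 27 = 20
  between Vale and Dale: 32 + 24 − 8 = 48
  between Dale and Pine: 24 + 11 − 23 = 12
  between Pine and Fenby: 11 + 15 − 4 = 22
Cheapest insertion is between Dale and Pine, adding 12.
New total = 62 + 12 = 74.

Minimum extra distance: 12 miles, inserting Spruce between Dale and Pine.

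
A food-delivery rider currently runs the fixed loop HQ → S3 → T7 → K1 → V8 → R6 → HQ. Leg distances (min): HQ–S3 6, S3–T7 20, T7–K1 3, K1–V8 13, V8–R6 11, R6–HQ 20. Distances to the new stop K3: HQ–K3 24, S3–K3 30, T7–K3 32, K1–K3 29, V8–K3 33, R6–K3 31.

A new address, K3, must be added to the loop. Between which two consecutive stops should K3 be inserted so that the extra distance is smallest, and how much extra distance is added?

Insertion cost between consecutive stops i–j is d(i,K3) + d(K3,j) − d(i,j):
  between HQ and S3: 24 + 30 − 6 = 48
  between S3 and T7: 30 + 32 − 20 = 42
  between T7 and K1: 32 + 29 − 3 = 58
  between K1 and V8: 29 + 33 − 13 = 49
  between V8 and R6: 33 + 31 − 11 = 53
  between R6 and HQ: 31 + 24 − 20 = 35
Cheapest insertion is between R6 and HQ, adding 35.
New total = 73 + 35 = 108.

Minimum extra distance: 35 min, inserting K3 between R6 and HQ.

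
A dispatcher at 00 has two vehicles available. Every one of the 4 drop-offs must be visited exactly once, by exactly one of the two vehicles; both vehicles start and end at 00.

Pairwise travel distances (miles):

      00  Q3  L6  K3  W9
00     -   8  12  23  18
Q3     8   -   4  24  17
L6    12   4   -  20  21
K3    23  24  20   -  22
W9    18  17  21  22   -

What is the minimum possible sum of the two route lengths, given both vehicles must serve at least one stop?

Check every non-empty split of the stops between the two vehicles; for each half take its own optimal tour:
  {Q3} + {L6, K3, W9}: 16 + 72 = 88
  {L6} + {Q3, K3, W9}: 24 + 70 = 94
  {Q3, L6} + {K3, W9}: 24 + 63 = 87
  {K3} + {Q3, L6, W9}: 46 + 51 = 97
  {Q3, K3} + {L6, W9}: 55 + 51 = 106
  {L6, K3} + {Q3, W9}: 55 + 43 = 98
  … (7 splits in total)
Best: vehicle 1 00 → Q3 → L6 → 00 = 24; vehicle 2 00 → K3 → W9 → 00 = 63; combined 87.

Minimum combined distance: 87 miles.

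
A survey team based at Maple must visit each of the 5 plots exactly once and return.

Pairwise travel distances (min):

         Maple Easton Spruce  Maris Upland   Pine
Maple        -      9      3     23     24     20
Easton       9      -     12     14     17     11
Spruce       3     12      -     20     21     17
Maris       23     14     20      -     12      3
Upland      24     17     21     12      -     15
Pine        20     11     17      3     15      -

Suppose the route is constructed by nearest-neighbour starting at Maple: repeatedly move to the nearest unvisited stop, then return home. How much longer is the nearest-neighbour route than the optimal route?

6 min longer than the optimal tour.

From Maple: Spruce=3, Easton=9, Pine=20, Maris=23, Upland=24 → choose Spruce (3).
From Spruce: Easton=12, Pine=17, Maris=20, Upland=21 → choose Easton (12).
From Easton: Pine=11, Maris=14, Upland=17 → choose Pine (11).
From Pine: Maris=3, Upland=15 → choose Maris (3).
From Maris: Upland=12 → choose Upland (12).
NN route Maple → Spruce → Easton → Pine → Maris → Upland → Maple costs 65.
Optimal: Maple → Easton → Pine → Maris → Upland → Spruce → Maple costs 59 (by enumerating all 60 distinct tours).
Excess = 65 − 59 = 6.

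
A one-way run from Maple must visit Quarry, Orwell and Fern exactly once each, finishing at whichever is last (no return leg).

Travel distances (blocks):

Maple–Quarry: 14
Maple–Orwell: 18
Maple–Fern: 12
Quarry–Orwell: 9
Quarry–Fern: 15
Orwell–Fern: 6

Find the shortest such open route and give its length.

Minimum one-way distance = 27 blocks.

There are 3! = 6 possible orderings.
Maple→Quarry→Orwell→Fern: 14+9+6 = 29
Maple→Quarry→Fern→Orwell: 14+15+6 = 35
Maple→Orwell→Quarry→Fern: 18+9+15 = 42
Maple→Orwell→Fern→Quarry: 18+6+15 = 39
Maple→Fern→Quarry→Orwell: 12+15+9 = 36
Maple→Fern→Orwell→Quarry: 12+6+9 = 27
The minimum is 27.
One shortest path: Maple → Fern → Orwell → Quarry.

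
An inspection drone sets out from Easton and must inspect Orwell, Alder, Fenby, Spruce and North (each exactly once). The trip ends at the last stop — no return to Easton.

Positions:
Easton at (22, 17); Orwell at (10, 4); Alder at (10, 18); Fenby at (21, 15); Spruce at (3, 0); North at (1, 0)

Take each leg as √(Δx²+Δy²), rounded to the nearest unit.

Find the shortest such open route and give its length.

37 — the minimum one-way total.

There are 5! = 120 possible orderings.
Easton→Orwell→Alder→Fenby→Spruce→North: 18+14+11+23+2 = 68
Easton→Orwell→Alder→Fenby→North→Spruce: 18+14+11+25+2 = 70
Easton→Orwell→Alder→Spruce→Fenby→North: 18+14+19+23+25 = 99
Easton→Orwell→Alder→Spruce→North→Fenby: 18+14+19+2+25 = 78
Easton→Orwell→Alder→North→Fenby→Spruce: 18+14+20+25+23 = 100
Easton→Orwell→Alder→North→Spruce→Fenby: 18+14+20+2+23 = 77
Easton→Orwell→Fenby→Alder→Spruce→North: 18+16+11+19+2 = 66
Easton→Orwell→Fenby→Alder→North→Spruce: 18+16+11+20+2 = 67
Easton→Orwell→Fenby→Spruce→Alder→North: 18+16+23+19+20 = 96
Easton→Orwell→Fenby→Spruce→North→Alder: 18+16+23+2+20 = 79
Easton→Orwell→Fenby→North→Alder→Spruce: 18+16+25+20+19 = 98
Easton→Orwell→Fenby→North→Spruce→Alder: 18+16+25+2+19 = 80
Easton→Orwell→Spruce→Alder→Fenby→North: 18+8+19+11+25 = 81
Easton→Orwell→Spruce→Alder→North→Fenby: 18+8+19+20+25 = 90
… (106 more)
Easton→Fenby→Alder→Orwell→Spruce→North: 2+11+14+8+2 = 37  ← best
The minimum is 37.
One shortest path: Easton → Fenby → Alder → Orwell → Spruce → North.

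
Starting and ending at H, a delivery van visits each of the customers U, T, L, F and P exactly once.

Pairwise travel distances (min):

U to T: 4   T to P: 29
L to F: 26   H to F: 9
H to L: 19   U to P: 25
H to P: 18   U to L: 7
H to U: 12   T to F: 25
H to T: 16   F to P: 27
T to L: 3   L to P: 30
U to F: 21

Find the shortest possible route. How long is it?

85 min — the shortest possible round trip.

There are 60 distinct closed tours to check (reversals are equivalent).
H-U-T-L-F-P-H: 12+4+3+26+27+18 = 90
H-U-T-L-P-F-H: 12+4+3+30+27+9 = 85
H-U-T-F-L-P-H: 12+4+25+26+30+18 = 115
H-U-T-F-P-L-H: 12+4+25+27+30+19 = 117
H-U-T-P-L-F-H: 12+4+29+30+26+9 = 110
H-U-T-P-F-L-H: 12+4+29+27+26+19 = 117
H-U-L-T-F-P-H: 12+7+3+25+27+18 = 92
H-U-L-T-P-F-H: 12+7+3+29+27+9 = 87
H-U-L-F-T-P-H: 12+7+26+25+29+18 = 117
H-U-L-F-P-T-H: 12+7+26+27+29+16 = 117
H-U-L-P-T-F-H: 12+7+30+29+25+9 = 112
H-U-L-P-F-T-H: 12+7+30+27+25+16 = 117
H-U-F-T-L-P-H: 12+21+25+3+30+18 = 109
H-U-F-T-P-L-H: 12+21+25+29+30+19 = 136
… (46 more)
The minimum is 85.
One optimal route: H → U → T → L → P → F → H (or its reverse).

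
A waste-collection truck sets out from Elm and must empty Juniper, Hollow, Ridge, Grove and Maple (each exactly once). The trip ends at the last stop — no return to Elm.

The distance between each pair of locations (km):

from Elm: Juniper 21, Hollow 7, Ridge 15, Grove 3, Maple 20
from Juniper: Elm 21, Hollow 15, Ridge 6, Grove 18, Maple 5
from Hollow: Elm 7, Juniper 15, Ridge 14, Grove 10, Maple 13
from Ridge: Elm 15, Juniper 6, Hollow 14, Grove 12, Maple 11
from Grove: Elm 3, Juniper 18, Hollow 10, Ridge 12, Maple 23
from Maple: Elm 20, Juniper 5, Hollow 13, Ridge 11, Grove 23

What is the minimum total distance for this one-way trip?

There are 5! = 120 possible orderings.
Elm→Juniper→Hollow→Ridge→Grove→Maple: 21+15+14+12+23 = 85
Elm→Juniper→Hollow→Ridge→Maple→Grove: 21+15+14+11+23 = 84
Elm→Juniper→Hollow→Grove→Ridge→Maple: 21+15+10+12+11 = 69
Elm→Juniper→Hollow→Grove→Maple→Ridge: 21+15+10+23+11 = 80
Elm→Juniper→Hollow→Maple→Ridge→Grove: 21+15+13+11+12 = 72
Elm→Juniper→Hollow→Maple→Grove→Ridge: 21+15+13+23+12 = 84
Elm→Juniper→Ridge→Hollow→Grove→Maple: 21+6+14+10+23 = 74
Elm→Juniper→Ridge→Hollow→Maple→Grove: 21+6+14+13+23 = 77
Elm→Juniper→Ridge→Grove→Hollow→Maple: 21+6+12+10+13 = 62
Elm→Juniper→Ridge→Grove→Maple→Hollow: 21+6+12+23+13 = 75
Elm→Juniper→Ridge→Maple→Hollow→Grove: 21+6+11+13+10 = 61
Elm→Juniper→Ridge→Maple→Grove→Hollow: 21+6+11+23+10 = 71
Elm→Juniper→Grove→Hollow→Ridge→Maple: 21+18+10+14+11 = 74
Elm→Juniper→Grove→Hollow→Maple→Ridge: 21+18+10+13+11 = 73
… (106 more)
Elm→Grove→Hollow→Maple→Juniper→Ridge: 3+10+13+5+6 = 37  ← best
The minimum is 37.
One shortest path: Elm → Grove → Hollow → Maple → Juniper → Ridge.

Shortest open route: 37 km.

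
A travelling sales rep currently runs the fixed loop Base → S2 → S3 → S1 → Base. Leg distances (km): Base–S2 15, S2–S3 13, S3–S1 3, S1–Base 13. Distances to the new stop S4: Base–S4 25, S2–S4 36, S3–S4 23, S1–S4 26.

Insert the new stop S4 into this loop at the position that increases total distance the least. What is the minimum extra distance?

Insertion cost between consecutive stops i–j is d(i,S4) + d(S4,j) − d(i,j):
  between Base and S2: 25 + 36 − 15 = 46
  between S2 and S3: 36 + 23 − 13 = 46
  between S3 and S1: 23 + 26 − 3 = 46
  between S1 and Base: 26 + 25 − 13 = 38
Cheapest insertion is between S1 and Base, adding 38.
New total = 44 + 38 = 82.

Adding 38 km by placing S4 on the S1–Base leg.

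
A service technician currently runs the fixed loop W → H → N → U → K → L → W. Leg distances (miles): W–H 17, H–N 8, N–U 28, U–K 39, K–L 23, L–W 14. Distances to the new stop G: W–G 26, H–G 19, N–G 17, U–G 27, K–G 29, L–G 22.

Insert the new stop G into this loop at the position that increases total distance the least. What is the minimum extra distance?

Insertion cost between consecutive stops i–j is d(i,G) + d(G,j) − d(i,j):
  between W and H: 26 + 19 − 17 = 28
  between H and N: 19 + 17 − 8 = 28
  between N and U: 17 + 27 − 28 = 16
  between U and K: 27 + 29 − 39 = 17
  between K and L: 29 + 22 − 23 = 28
  between L and W: 22 + 26 − 14 = 34
Cheapest insertion is between N and U, adding 16.
New total = 129 + 16 = 145.

Adding 16 miles by placing G on the N–U leg.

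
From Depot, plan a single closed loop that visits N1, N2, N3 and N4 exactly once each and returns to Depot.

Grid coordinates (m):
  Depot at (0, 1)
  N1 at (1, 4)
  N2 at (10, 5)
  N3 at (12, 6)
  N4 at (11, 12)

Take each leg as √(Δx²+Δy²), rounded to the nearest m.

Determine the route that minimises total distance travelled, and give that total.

Minimum total distance: 35 m.

Depot→N1→N2→N3→N4→Depot: 3+9+2+6+16 = 36
Depot→N1→N2→N4→N3→Depot: 3+9+7+6+13 = 38
Depot→N1→N3→N2→N4→Depot: 3+11+2+7+16 = 39
Depot→N1→N3→N4→N2→Depot: 3+11+6+7+11 = 38
Depot→N1→N4→N2→N3→Depot: 3+13+7+2+13 = 38
Depot→N1→N4→N3→N2→Depot: 3+13+6+2+11 = 35
Depot→N2→N1→N3→N4→Depot: 11+9+11+6+16 = 53
Depot→N2→N1→N4→N3→Depot: 11+9+13+6+13 = 52
Depot→N2→N3→N1→N4→Depot: 11+2+11+13+16 = 53
Depot→N2→N4→N1→N3→Depot: 11+7+13+11+13 = 55
Depot→N3→N1→N2→N4→Depot: 13+11+9+7+16 = 56
Depot→N3→N2→N1→N4→Depot: 13+2+9+13+16 = 53
The minimum is 35.
One optimal route: Depot → N1 → N4 → N3 → N2 → Depot (or its reverse).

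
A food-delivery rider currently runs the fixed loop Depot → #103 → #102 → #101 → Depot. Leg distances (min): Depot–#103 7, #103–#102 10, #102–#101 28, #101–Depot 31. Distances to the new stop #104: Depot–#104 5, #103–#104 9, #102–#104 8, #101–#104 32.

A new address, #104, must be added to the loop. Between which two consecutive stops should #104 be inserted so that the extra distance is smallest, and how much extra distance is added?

Insertion cost between consecutive stops i–j is d(i,#104) + d(#104,j) − d(i,j):
  between Depot and #103: 5 + 9 − 7 = 7
  between #103 and #102: 9 + 8 − 10 = 7
  between #102 and #101: 8 + 32 − 28 = 12
  between #101 and Depot: 32 + 5 − 31 = 6
Cheapest insertion is between #101 and Depot, adding 6.
New total = 76 + 6 = 82.

Adding 6 min by placing #104 on the #101–Depot leg.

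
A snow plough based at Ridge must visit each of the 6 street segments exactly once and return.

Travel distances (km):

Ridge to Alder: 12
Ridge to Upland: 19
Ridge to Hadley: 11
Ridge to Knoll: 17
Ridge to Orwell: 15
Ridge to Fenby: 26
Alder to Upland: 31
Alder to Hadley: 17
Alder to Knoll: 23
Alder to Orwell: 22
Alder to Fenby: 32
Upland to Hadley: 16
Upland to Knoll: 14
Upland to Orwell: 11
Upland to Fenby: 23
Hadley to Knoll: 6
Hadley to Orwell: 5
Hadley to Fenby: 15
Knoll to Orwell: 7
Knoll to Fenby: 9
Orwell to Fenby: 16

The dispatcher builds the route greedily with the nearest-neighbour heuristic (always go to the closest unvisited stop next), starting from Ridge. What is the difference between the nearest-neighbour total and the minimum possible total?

Ridge: Hadley=11, Alder=12, Orwell=15, Knoll=17, Upland=19, Fenby=26 ⇒ Hadley
Hadley: Orwell=5, Knoll=6, Fenby=15, Upland=16, Alder=17 ⇒ Orwell
Orwell: Knoll=7, Upland=11, Fenby=16, Alder=22 ⇒ Knoll
Knoll: Fenby=9, Upland=14, Alder=23 ⇒ Fenby
Fenby: Upland=23, Alder=32 ⇒ Upland
Upland: Alder=31 ⇒ Alder
NN route Ridge → Hadley → Orwell → Knoll → Fenby → Upland → Alder → Ridge costs 98.
Optimal: Ridge → Alder → Hadley → Knoll → Fenby → Orwell → Upland → Ridge costs 90 (by enumerating all 360 distinct tours).
Excess = 98 − 90 = 8.

8 km longer than the optimal tour.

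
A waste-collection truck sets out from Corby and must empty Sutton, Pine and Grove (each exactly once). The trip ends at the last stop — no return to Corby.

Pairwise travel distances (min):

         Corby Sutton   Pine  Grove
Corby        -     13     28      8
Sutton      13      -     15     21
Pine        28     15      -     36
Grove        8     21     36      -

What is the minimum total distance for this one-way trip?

There are 3! = 6 possible orderings.
Corby → Sutton → Pine → Grove: 13+15+36 = 64
Corby → Sutton → Grove → Pine: 13+21+36 = 70
Corby → Pine → Sutton → Grove: 28+15+21 = 64
Corby → Pine → Grove → Sutton: 28+36+21 = 85
Corby → Grove → Sutton → Pine: 8+21+15 = 44
Corby → Grove → Pine → Sutton: 8+36+15 = 59
The minimum is 44.
One shortest path: Corby → Grove → Sutton → Pine.

Minimum one-way distance = 44 min.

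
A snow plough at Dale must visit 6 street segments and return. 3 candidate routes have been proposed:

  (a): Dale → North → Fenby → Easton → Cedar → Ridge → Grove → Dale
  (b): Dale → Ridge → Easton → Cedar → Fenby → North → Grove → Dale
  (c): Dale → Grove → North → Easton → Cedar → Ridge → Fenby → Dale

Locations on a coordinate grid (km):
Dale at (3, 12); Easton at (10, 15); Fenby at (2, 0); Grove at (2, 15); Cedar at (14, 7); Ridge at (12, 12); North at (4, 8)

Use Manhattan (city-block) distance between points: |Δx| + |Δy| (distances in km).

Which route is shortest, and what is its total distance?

68 km — (b) is the shortest.

(a): 5 + 10 + 23 + 12 + 7 + 13 + 4 = 74
(b): 9 + 5 + 12 + 19 + 10 + 9 + 4 = 68
(c): 4 + 9 + 13 + 12 + 7 + 22 + 13 = 80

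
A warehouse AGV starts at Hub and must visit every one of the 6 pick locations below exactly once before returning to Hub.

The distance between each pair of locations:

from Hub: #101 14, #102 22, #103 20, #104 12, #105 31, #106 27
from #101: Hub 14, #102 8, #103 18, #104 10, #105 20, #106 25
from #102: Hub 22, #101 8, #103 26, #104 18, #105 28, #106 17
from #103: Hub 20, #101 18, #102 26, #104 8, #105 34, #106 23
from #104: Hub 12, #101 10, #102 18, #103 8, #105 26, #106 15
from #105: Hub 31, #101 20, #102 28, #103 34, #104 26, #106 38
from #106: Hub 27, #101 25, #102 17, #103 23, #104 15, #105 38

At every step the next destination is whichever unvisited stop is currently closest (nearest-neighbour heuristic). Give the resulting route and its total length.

At Hub the remaining stops are #104 12, #101 14, #103 20, #102 22, #106 27, #105 31; go to #104.
At #104 the remaining stops are #103 8, #101 10, #106 15, #102 18, #105 26; go to #103.
At #103 the remaining stops are #101 18, #106 23, #102 26, #105 34; go to #101.
At #101 the remaining stops are #102 8, #105 20, #106 25; go to #102.
At #102 the remaining stops are #106 17, #105 28; go to #106.
At #106 the remaining stops are #105 38; go to #105.
Return #105→Hub: 31.
Total = 12 + 8 + 18 + 8 + 17 + 38 + 31 = 132.

132 along Hub → #104 → #103 → #101 → #102 → #106 → #105 → Hub.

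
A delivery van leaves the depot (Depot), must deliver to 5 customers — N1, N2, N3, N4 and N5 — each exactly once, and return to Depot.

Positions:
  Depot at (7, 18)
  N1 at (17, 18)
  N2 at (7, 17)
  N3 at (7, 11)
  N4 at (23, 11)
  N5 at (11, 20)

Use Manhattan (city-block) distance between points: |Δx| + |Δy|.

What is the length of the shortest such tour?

With 5 stops there are 5!/2 = 60 distinct round trips (a route and its reverse cost the same).
Depot-N1-N2-N3-N4-N5-Depot: 10+11+6+16+21+6 = 70
Depot-N1-N2-N3-N5-N4-Depot: 10+11+6+13+21+23 = 84
Depot-N1-N2-N4-N3-N5-Depot: 10+11+22+16+13+6 = 78
Depot-N1-N2-N4-N5-N3-Depot: 10+11+22+21+13+7 = 84
Depot-N1-N2-N5-N3-N4-Depot: 10+11+7+13+16+23 = 80
Depot-N1-N2-N5-N4-N3-Depot: 10+11+7+21+16+7 = 72
Depot-N1-N3-N2-N4-N5-Depot: 10+17+6+22+21+6 = 82
Depot-N1-N3-N2-N5-N4-Depot: 10+17+6+7+21+23 = 84
Depot-N1-N3-N4-N2-N5-Depot: 10+17+16+22+7+6 = 78
Depot-N1-N3-N4-N5-N2-Depot: 10+17+16+21+7+1 = 72
Depot-N1-N3-N5-N2-N4-Depot: 10+17+13+7+22+23 = 92
Depot-N1-N3-N5-N4-N2-Depot: 10+17+13+21+22+1 = 84
Depot-N1-N4-N2-N3-N5-Depot: 10+13+22+6+13+6 = 70
Depot-N1-N4-N2-N5-N3-Depot: 10+13+22+7+13+7 = 72
… (46 more)
Depot-N2-N3-N4-N1-N5-Depot: 1+6+16+13+8+6 = 50  ← best
The minimum is 50.
One optimal route: Depot → N2 → N3 → N4 → N1 → N5 → Depot (or its reverse).

Shortest round trip = 50.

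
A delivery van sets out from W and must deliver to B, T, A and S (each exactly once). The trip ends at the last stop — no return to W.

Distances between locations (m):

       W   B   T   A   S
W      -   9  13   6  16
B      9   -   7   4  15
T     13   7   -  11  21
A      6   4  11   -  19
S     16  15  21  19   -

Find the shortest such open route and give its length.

There are 4! = 24 possible orderings.
W → B → T → A → S: 9+7+11+19 = 46
W → B → T → S → A: 9+7+21+19 = 56
W → B → A → T → S: 9+4+11+21 = 45
W → B → A → S → T: 9+4+19+21 = 53
W → B → S → T → A: 9+15+21+11 = 56
W → B → S → A → T: 9+15+19+11 = 54
W → T → B → A → S: 13+7+4+19 = 43
W → T → B → S → A: 13+7+15+19 = 54
W → T → A → B → S: 13+11+4+15 = 43
W → T → A → S → B: 13+11+19+15 = 58
W → T → S → B → A: 13+21+15+4 = 53
W → T → S → A → B: 13+21+19+4 = 57
W → A → B → T → S: 6+4+7+21 = 38
W → A → B → S → T: 6+4+15+21 = 46
… (10 more)
The minimum is 38.
One shortest path: W → A → B → T → S.

Minimum one-way distance = 38 m.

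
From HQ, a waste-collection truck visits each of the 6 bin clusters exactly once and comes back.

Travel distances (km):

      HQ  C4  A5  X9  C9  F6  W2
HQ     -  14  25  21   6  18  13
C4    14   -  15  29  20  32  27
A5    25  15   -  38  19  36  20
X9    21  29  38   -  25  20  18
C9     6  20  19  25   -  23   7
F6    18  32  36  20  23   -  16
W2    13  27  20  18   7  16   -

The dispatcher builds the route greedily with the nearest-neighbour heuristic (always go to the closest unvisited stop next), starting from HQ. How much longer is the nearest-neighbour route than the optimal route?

From HQ: C9=6, W2=13, C4=14, F6=18, X9=21, A5=25 → choose C9 (6).
From C9: W2=7, A5=19, C4=20, F6=23, X9=25 → choose W2 (7).
From W2: F6=16, X9=18, A5=20, C4=27 → choose F6 (16).
From F6: X9=20, C4=32, A5=36 → choose X9 (20).
From X9: C4=29, A5=38 → choose C4 (29).
From C4: A5=15 → choose A5 (15).
NN route HQ → C9 → W2 → F6 → X9 → C4 → A5 → HQ costs 118.
Optimal: HQ → C4 → A5 → C9 → W2 → X9 → F6 → HQ costs 111 (by enumerating all 360 distinct tours).
Excess = 118 − 111 = 7.

Excess over optimum: 7 km.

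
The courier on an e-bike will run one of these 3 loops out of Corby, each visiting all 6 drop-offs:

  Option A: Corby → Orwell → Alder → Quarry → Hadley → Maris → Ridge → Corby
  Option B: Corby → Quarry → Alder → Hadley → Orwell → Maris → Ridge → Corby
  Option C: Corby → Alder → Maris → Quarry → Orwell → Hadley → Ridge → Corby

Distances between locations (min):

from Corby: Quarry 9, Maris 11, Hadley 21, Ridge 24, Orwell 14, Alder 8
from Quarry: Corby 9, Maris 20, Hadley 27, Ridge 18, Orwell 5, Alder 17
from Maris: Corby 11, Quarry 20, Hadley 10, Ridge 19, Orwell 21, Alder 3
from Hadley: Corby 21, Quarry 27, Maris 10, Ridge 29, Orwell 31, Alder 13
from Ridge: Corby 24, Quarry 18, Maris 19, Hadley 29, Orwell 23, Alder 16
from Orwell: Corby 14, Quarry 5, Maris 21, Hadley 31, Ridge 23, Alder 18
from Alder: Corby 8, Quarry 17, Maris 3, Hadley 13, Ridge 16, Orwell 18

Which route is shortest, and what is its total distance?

Option A: 14 + 18 + 17 + 27 + 10 + 19 + 24 = 129
Option B: 9 + 17 + 13 + 31 + 21 + 19 + 24 = 134
Option C: 8 + 3 + 20 + 5 + 31 + 29 + 24 = 120

Shortest is Option C, total 120 min.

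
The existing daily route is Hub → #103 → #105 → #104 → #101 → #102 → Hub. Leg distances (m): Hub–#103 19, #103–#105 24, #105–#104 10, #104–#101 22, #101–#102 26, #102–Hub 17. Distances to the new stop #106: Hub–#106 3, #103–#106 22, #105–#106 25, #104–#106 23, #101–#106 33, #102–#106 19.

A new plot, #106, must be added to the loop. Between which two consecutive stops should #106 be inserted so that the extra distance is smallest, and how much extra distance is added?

Insertion cost between consecutive stops i–j is d(i,#106) + d(#106,j) − d(i,j):
  between Hub and #103: 3 + 22 − 19 = 6
  between #103 and #105: 22 + 25 − 24 = 23
  between #105 and #104: 25 + 23 − 10 = 38
  between #104 and #101: 23 + 33 − 22 = 34
  between #101 and #102: 33 + 19 − 26 = 26
  between #102 and Hub: 19 + 3 − 17 = 5
Cheapest insertion is between #102 and Hub, adding 5.
New total = 118 + 5 = 123.

Minimum extra distance: 5 m, inserting #106 between #102 and Hub.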